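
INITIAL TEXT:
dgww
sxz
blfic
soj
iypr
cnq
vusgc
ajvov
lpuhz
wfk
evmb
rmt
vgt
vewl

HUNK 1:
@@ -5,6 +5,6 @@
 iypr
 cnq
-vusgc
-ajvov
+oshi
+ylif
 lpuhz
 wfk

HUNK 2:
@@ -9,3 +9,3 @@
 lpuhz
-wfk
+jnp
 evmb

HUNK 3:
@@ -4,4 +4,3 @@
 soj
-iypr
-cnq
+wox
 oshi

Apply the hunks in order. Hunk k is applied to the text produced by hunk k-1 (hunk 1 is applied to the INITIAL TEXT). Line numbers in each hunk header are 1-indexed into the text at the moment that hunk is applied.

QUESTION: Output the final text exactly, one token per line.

Hunk 1: at line 5 remove [vusgc,ajvov] add [oshi,ylif] -> 14 lines: dgww sxz blfic soj iypr cnq oshi ylif lpuhz wfk evmb rmt vgt vewl
Hunk 2: at line 9 remove [wfk] add [jnp] -> 14 lines: dgww sxz blfic soj iypr cnq oshi ylif lpuhz jnp evmb rmt vgt vewl
Hunk 3: at line 4 remove [iypr,cnq] add [wox] -> 13 lines: dgww sxz blfic soj wox oshi ylif lpuhz jnp evmb rmt vgt vewl

Answer: dgww
sxz
blfic
soj
wox
oshi
ylif
lpuhz
jnp
evmb
rmt
vgt
vewl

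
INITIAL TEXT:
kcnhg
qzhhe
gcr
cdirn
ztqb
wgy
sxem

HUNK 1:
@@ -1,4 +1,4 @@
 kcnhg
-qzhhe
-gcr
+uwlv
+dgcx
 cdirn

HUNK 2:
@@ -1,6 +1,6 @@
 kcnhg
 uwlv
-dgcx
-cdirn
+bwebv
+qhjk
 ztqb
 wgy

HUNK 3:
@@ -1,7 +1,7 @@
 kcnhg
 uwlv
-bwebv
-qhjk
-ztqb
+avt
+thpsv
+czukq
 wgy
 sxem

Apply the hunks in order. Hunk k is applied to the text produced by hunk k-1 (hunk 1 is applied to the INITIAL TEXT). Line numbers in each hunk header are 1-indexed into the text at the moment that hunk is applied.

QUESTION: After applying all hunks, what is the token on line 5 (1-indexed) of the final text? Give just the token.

Hunk 1: at line 1 remove [qzhhe,gcr] add [uwlv,dgcx] -> 7 lines: kcnhg uwlv dgcx cdirn ztqb wgy sxem
Hunk 2: at line 1 remove [dgcx,cdirn] add [bwebv,qhjk] -> 7 lines: kcnhg uwlv bwebv qhjk ztqb wgy sxem
Hunk 3: at line 1 remove [bwebv,qhjk,ztqb] add [avt,thpsv,czukq] -> 7 lines: kcnhg uwlv avt thpsv czukq wgy sxem
Final line 5: czukq

Answer: czukq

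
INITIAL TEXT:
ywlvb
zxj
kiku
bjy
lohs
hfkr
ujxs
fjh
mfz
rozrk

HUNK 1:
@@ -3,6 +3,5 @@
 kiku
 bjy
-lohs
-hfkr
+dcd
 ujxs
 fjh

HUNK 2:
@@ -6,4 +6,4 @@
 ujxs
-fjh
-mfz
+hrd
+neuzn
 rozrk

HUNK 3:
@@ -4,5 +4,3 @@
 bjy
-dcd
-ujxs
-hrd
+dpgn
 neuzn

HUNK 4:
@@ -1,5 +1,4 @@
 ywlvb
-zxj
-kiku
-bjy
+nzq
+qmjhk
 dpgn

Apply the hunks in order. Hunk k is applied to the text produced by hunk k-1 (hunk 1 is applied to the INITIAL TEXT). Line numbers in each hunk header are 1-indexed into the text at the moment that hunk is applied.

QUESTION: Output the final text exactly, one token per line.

Answer: ywlvb
nzq
qmjhk
dpgn
neuzn
rozrk

Derivation:
Hunk 1: at line 3 remove [lohs,hfkr] add [dcd] -> 9 lines: ywlvb zxj kiku bjy dcd ujxs fjh mfz rozrk
Hunk 2: at line 6 remove [fjh,mfz] add [hrd,neuzn] -> 9 lines: ywlvb zxj kiku bjy dcd ujxs hrd neuzn rozrk
Hunk 3: at line 4 remove [dcd,ujxs,hrd] add [dpgn] -> 7 lines: ywlvb zxj kiku bjy dpgn neuzn rozrk
Hunk 4: at line 1 remove [zxj,kiku,bjy] add [nzq,qmjhk] -> 6 lines: ywlvb nzq qmjhk dpgn neuzn rozrk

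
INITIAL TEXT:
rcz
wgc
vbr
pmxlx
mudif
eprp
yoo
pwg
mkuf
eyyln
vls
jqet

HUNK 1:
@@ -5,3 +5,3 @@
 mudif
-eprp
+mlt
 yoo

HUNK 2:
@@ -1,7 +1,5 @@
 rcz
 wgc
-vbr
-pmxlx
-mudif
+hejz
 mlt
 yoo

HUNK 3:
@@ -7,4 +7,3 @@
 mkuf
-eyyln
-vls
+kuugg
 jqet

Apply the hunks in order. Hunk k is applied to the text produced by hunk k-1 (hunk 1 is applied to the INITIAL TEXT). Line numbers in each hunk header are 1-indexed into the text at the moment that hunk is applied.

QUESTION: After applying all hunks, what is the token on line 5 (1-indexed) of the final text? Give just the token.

Hunk 1: at line 5 remove [eprp] add [mlt] -> 12 lines: rcz wgc vbr pmxlx mudif mlt yoo pwg mkuf eyyln vls jqet
Hunk 2: at line 1 remove [vbr,pmxlx,mudif] add [hejz] -> 10 lines: rcz wgc hejz mlt yoo pwg mkuf eyyln vls jqet
Hunk 3: at line 7 remove [eyyln,vls] add [kuugg] -> 9 lines: rcz wgc hejz mlt yoo pwg mkuf kuugg jqet
Final line 5: yoo

Answer: yoo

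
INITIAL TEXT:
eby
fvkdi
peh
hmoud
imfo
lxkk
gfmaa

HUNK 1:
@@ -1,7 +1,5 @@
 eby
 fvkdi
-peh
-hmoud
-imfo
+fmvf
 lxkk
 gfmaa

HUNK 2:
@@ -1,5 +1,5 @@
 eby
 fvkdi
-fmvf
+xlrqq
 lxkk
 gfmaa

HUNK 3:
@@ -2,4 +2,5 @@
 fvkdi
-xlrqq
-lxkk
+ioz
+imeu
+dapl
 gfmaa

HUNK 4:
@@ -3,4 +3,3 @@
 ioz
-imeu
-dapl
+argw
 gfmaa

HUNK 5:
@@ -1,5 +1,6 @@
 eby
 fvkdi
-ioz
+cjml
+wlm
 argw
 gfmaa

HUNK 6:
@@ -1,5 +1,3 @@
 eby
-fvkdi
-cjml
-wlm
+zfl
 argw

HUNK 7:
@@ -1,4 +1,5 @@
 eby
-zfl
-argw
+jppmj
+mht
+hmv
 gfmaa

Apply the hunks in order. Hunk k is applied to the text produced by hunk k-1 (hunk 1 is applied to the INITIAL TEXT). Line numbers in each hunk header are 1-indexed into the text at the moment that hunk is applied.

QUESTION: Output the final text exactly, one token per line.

Answer: eby
jppmj
mht
hmv
gfmaa

Derivation:
Hunk 1: at line 1 remove [peh,hmoud,imfo] add [fmvf] -> 5 lines: eby fvkdi fmvf lxkk gfmaa
Hunk 2: at line 1 remove [fmvf] add [xlrqq] -> 5 lines: eby fvkdi xlrqq lxkk gfmaa
Hunk 3: at line 2 remove [xlrqq,lxkk] add [ioz,imeu,dapl] -> 6 lines: eby fvkdi ioz imeu dapl gfmaa
Hunk 4: at line 3 remove [imeu,dapl] add [argw] -> 5 lines: eby fvkdi ioz argw gfmaa
Hunk 5: at line 1 remove [ioz] add [cjml,wlm] -> 6 lines: eby fvkdi cjml wlm argw gfmaa
Hunk 6: at line 1 remove [fvkdi,cjml,wlm] add [zfl] -> 4 lines: eby zfl argw gfmaa
Hunk 7: at line 1 remove [zfl,argw] add [jppmj,mht,hmv] -> 5 lines: eby jppmj mht hmv gfmaa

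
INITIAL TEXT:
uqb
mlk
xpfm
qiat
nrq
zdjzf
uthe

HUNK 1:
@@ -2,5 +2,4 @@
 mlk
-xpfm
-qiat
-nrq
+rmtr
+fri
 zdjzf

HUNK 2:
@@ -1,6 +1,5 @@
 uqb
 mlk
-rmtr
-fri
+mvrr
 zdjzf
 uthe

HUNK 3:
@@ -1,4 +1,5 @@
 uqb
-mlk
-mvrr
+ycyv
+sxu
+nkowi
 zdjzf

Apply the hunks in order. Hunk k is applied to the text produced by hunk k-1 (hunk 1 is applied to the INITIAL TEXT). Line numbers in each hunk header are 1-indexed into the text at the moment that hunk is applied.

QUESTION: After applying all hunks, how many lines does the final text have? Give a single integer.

Hunk 1: at line 2 remove [xpfm,qiat,nrq] add [rmtr,fri] -> 6 lines: uqb mlk rmtr fri zdjzf uthe
Hunk 2: at line 1 remove [rmtr,fri] add [mvrr] -> 5 lines: uqb mlk mvrr zdjzf uthe
Hunk 3: at line 1 remove [mlk,mvrr] add [ycyv,sxu,nkowi] -> 6 lines: uqb ycyv sxu nkowi zdjzf uthe
Final line count: 6

Answer: 6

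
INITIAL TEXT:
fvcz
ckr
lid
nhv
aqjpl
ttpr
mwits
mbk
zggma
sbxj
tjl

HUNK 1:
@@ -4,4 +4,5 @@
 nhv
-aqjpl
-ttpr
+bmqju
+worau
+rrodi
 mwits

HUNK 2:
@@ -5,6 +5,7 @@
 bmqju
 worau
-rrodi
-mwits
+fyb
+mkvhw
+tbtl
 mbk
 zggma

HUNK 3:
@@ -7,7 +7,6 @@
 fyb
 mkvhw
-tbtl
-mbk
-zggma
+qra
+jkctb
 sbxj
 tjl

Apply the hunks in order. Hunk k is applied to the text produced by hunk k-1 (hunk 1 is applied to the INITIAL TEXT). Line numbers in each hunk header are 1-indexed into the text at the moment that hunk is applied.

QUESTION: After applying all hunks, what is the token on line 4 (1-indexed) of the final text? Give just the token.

Hunk 1: at line 4 remove [aqjpl,ttpr] add [bmqju,worau,rrodi] -> 12 lines: fvcz ckr lid nhv bmqju worau rrodi mwits mbk zggma sbxj tjl
Hunk 2: at line 5 remove [rrodi,mwits] add [fyb,mkvhw,tbtl] -> 13 lines: fvcz ckr lid nhv bmqju worau fyb mkvhw tbtl mbk zggma sbxj tjl
Hunk 3: at line 7 remove [tbtl,mbk,zggma] add [qra,jkctb] -> 12 lines: fvcz ckr lid nhv bmqju worau fyb mkvhw qra jkctb sbxj tjl
Final line 4: nhv

Answer: nhv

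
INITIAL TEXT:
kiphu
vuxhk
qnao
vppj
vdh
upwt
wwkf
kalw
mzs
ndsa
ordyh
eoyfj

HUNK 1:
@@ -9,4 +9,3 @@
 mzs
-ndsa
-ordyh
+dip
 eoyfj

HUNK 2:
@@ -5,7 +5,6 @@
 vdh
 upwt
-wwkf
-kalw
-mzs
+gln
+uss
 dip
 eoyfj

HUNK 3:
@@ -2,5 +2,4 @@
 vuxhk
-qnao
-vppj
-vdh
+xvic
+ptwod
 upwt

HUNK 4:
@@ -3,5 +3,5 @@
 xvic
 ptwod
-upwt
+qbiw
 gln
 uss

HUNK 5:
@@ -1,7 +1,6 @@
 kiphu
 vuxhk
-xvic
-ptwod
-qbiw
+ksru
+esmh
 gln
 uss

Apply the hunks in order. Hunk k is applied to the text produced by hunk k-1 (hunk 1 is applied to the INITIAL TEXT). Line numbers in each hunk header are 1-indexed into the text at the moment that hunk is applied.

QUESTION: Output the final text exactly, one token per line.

Hunk 1: at line 9 remove [ndsa,ordyh] add [dip] -> 11 lines: kiphu vuxhk qnao vppj vdh upwt wwkf kalw mzs dip eoyfj
Hunk 2: at line 5 remove [wwkf,kalw,mzs] add [gln,uss] -> 10 lines: kiphu vuxhk qnao vppj vdh upwt gln uss dip eoyfj
Hunk 3: at line 2 remove [qnao,vppj,vdh] add [xvic,ptwod] -> 9 lines: kiphu vuxhk xvic ptwod upwt gln uss dip eoyfj
Hunk 4: at line 3 remove [upwt] add [qbiw] -> 9 lines: kiphu vuxhk xvic ptwod qbiw gln uss dip eoyfj
Hunk 5: at line 1 remove [xvic,ptwod,qbiw] add [ksru,esmh] -> 8 lines: kiphu vuxhk ksru esmh gln uss dip eoyfj

Answer: kiphu
vuxhk
ksru
esmh
gln
uss
dip
eoyfj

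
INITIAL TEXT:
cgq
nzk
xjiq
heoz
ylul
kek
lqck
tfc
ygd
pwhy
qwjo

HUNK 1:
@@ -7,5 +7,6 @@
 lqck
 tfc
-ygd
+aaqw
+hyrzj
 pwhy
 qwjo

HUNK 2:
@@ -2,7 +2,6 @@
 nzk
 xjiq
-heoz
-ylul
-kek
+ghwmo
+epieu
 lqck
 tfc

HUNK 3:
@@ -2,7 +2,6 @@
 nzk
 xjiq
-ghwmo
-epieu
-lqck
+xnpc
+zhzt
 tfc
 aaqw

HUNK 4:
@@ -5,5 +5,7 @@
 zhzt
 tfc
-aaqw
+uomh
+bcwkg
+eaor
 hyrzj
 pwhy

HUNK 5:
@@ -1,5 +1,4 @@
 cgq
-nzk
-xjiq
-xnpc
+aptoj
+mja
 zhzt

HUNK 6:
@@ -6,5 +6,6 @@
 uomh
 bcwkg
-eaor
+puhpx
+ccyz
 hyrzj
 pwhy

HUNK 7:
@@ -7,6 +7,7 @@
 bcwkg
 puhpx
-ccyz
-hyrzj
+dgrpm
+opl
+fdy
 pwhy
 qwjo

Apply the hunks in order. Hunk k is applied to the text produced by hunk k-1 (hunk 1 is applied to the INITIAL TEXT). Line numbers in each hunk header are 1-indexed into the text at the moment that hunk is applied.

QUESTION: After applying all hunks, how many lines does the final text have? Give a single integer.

Answer: 13

Derivation:
Hunk 1: at line 7 remove [ygd] add [aaqw,hyrzj] -> 12 lines: cgq nzk xjiq heoz ylul kek lqck tfc aaqw hyrzj pwhy qwjo
Hunk 2: at line 2 remove [heoz,ylul,kek] add [ghwmo,epieu] -> 11 lines: cgq nzk xjiq ghwmo epieu lqck tfc aaqw hyrzj pwhy qwjo
Hunk 3: at line 2 remove [ghwmo,epieu,lqck] add [xnpc,zhzt] -> 10 lines: cgq nzk xjiq xnpc zhzt tfc aaqw hyrzj pwhy qwjo
Hunk 4: at line 5 remove [aaqw] add [uomh,bcwkg,eaor] -> 12 lines: cgq nzk xjiq xnpc zhzt tfc uomh bcwkg eaor hyrzj pwhy qwjo
Hunk 5: at line 1 remove [nzk,xjiq,xnpc] add [aptoj,mja] -> 11 lines: cgq aptoj mja zhzt tfc uomh bcwkg eaor hyrzj pwhy qwjo
Hunk 6: at line 6 remove [eaor] add [puhpx,ccyz] -> 12 lines: cgq aptoj mja zhzt tfc uomh bcwkg puhpx ccyz hyrzj pwhy qwjo
Hunk 7: at line 7 remove [ccyz,hyrzj] add [dgrpm,opl,fdy] -> 13 lines: cgq aptoj mja zhzt tfc uomh bcwkg puhpx dgrpm opl fdy pwhy qwjo
Final line count: 13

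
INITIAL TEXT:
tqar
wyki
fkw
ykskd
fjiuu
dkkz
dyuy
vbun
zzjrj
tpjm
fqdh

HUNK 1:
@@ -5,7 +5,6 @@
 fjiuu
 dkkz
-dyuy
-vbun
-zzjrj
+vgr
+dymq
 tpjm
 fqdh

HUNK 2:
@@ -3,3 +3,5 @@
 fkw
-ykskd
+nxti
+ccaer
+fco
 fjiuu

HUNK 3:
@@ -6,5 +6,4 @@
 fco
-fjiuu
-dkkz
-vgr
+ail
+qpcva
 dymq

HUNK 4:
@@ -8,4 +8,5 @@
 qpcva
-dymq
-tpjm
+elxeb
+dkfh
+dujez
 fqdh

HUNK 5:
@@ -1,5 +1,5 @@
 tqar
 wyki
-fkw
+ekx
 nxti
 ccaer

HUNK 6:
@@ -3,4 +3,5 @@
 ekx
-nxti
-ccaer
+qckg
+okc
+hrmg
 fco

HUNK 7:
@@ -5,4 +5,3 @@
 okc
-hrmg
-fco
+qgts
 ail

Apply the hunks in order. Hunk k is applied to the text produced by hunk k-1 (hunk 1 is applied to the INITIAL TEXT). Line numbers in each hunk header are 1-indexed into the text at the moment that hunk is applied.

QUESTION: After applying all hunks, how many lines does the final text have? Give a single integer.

Answer: 12

Derivation:
Hunk 1: at line 5 remove [dyuy,vbun,zzjrj] add [vgr,dymq] -> 10 lines: tqar wyki fkw ykskd fjiuu dkkz vgr dymq tpjm fqdh
Hunk 2: at line 3 remove [ykskd] add [nxti,ccaer,fco] -> 12 lines: tqar wyki fkw nxti ccaer fco fjiuu dkkz vgr dymq tpjm fqdh
Hunk 3: at line 6 remove [fjiuu,dkkz,vgr] add [ail,qpcva] -> 11 lines: tqar wyki fkw nxti ccaer fco ail qpcva dymq tpjm fqdh
Hunk 4: at line 8 remove [dymq,tpjm] add [elxeb,dkfh,dujez] -> 12 lines: tqar wyki fkw nxti ccaer fco ail qpcva elxeb dkfh dujez fqdh
Hunk 5: at line 1 remove [fkw] add [ekx] -> 12 lines: tqar wyki ekx nxti ccaer fco ail qpcva elxeb dkfh dujez fqdh
Hunk 6: at line 3 remove [nxti,ccaer] add [qckg,okc,hrmg] -> 13 lines: tqar wyki ekx qckg okc hrmg fco ail qpcva elxeb dkfh dujez fqdh
Hunk 7: at line 5 remove [hrmg,fco] add [qgts] -> 12 lines: tqar wyki ekx qckg okc qgts ail qpcva elxeb dkfh dujez fqdh
Final line count: 12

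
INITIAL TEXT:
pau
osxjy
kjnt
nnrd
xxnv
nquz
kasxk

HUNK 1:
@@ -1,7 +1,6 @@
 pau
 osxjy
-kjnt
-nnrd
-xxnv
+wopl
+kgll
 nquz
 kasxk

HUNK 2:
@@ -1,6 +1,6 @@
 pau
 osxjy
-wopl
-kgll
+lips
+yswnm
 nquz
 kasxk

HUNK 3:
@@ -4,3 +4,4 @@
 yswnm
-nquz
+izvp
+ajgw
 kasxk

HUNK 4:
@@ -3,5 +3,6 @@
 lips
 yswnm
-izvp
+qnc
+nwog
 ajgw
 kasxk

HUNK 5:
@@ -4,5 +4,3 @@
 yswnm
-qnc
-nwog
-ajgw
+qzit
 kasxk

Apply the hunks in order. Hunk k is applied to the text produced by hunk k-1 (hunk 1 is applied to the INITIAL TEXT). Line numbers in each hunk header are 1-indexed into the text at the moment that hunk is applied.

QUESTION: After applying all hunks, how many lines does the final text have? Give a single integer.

Hunk 1: at line 1 remove [kjnt,nnrd,xxnv] add [wopl,kgll] -> 6 lines: pau osxjy wopl kgll nquz kasxk
Hunk 2: at line 1 remove [wopl,kgll] add [lips,yswnm] -> 6 lines: pau osxjy lips yswnm nquz kasxk
Hunk 3: at line 4 remove [nquz] add [izvp,ajgw] -> 7 lines: pau osxjy lips yswnm izvp ajgw kasxk
Hunk 4: at line 3 remove [izvp] add [qnc,nwog] -> 8 lines: pau osxjy lips yswnm qnc nwog ajgw kasxk
Hunk 5: at line 4 remove [qnc,nwog,ajgw] add [qzit] -> 6 lines: pau osxjy lips yswnm qzit kasxk
Final line count: 6

Answer: 6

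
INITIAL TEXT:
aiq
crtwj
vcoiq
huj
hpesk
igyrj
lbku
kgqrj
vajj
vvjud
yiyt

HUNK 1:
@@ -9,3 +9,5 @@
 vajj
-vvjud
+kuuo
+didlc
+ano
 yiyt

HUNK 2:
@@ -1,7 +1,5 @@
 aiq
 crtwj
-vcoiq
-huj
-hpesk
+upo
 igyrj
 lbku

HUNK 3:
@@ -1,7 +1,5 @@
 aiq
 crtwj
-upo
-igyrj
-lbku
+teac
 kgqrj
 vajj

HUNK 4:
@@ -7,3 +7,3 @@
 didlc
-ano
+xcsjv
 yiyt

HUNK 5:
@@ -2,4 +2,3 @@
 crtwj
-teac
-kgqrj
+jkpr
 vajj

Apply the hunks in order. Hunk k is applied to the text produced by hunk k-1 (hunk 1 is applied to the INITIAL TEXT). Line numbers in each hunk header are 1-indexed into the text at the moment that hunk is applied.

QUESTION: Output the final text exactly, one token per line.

Hunk 1: at line 9 remove [vvjud] add [kuuo,didlc,ano] -> 13 lines: aiq crtwj vcoiq huj hpesk igyrj lbku kgqrj vajj kuuo didlc ano yiyt
Hunk 2: at line 1 remove [vcoiq,huj,hpesk] add [upo] -> 11 lines: aiq crtwj upo igyrj lbku kgqrj vajj kuuo didlc ano yiyt
Hunk 3: at line 1 remove [upo,igyrj,lbku] add [teac] -> 9 lines: aiq crtwj teac kgqrj vajj kuuo didlc ano yiyt
Hunk 4: at line 7 remove [ano] add [xcsjv] -> 9 lines: aiq crtwj teac kgqrj vajj kuuo didlc xcsjv yiyt
Hunk 5: at line 2 remove [teac,kgqrj] add [jkpr] -> 8 lines: aiq crtwj jkpr vajj kuuo didlc xcsjv yiyt

Answer: aiq
crtwj
jkpr
vajj
kuuo
didlc
xcsjv
yiyt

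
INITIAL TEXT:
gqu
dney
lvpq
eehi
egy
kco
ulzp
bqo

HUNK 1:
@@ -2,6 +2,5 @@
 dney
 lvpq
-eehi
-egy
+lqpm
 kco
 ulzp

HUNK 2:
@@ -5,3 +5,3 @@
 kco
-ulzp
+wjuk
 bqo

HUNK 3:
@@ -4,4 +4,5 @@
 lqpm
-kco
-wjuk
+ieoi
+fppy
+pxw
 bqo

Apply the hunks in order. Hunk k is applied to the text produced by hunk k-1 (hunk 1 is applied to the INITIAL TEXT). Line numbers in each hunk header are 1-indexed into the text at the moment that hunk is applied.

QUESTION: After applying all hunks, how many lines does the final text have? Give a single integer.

Answer: 8

Derivation:
Hunk 1: at line 2 remove [eehi,egy] add [lqpm] -> 7 lines: gqu dney lvpq lqpm kco ulzp bqo
Hunk 2: at line 5 remove [ulzp] add [wjuk] -> 7 lines: gqu dney lvpq lqpm kco wjuk bqo
Hunk 3: at line 4 remove [kco,wjuk] add [ieoi,fppy,pxw] -> 8 lines: gqu dney lvpq lqpm ieoi fppy pxw bqo
Final line count: 8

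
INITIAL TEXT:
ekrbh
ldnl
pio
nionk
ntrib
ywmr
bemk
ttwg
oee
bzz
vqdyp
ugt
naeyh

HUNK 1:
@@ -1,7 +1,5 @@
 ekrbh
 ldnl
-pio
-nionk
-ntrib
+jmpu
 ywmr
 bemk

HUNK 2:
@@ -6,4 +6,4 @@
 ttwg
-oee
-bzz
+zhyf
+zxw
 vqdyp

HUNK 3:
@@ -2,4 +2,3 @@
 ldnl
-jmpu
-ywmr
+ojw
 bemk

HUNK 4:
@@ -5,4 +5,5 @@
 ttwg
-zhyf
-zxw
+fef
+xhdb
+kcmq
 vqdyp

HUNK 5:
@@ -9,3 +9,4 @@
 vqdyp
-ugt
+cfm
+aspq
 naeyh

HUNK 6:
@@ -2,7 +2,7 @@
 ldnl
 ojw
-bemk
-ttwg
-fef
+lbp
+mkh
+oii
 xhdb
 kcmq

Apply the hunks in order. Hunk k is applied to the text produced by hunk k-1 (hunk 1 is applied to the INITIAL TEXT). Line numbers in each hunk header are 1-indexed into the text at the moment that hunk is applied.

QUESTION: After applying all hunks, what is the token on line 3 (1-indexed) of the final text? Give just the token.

Answer: ojw

Derivation:
Hunk 1: at line 1 remove [pio,nionk,ntrib] add [jmpu] -> 11 lines: ekrbh ldnl jmpu ywmr bemk ttwg oee bzz vqdyp ugt naeyh
Hunk 2: at line 6 remove [oee,bzz] add [zhyf,zxw] -> 11 lines: ekrbh ldnl jmpu ywmr bemk ttwg zhyf zxw vqdyp ugt naeyh
Hunk 3: at line 2 remove [jmpu,ywmr] add [ojw] -> 10 lines: ekrbh ldnl ojw bemk ttwg zhyf zxw vqdyp ugt naeyh
Hunk 4: at line 5 remove [zhyf,zxw] add [fef,xhdb,kcmq] -> 11 lines: ekrbh ldnl ojw bemk ttwg fef xhdb kcmq vqdyp ugt naeyh
Hunk 5: at line 9 remove [ugt] add [cfm,aspq] -> 12 lines: ekrbh ldnl ojw bemk ttwg fef xhdb kcmq vqdyp cfm aspq naeyh
Hunk 6: at line 2 remove [bemk,ttwg,fef] add [lbp,mkh,oii] -> 12 lines: ekrbh ldnl ojw lbp mkh oii xhdb kcmq vqdyp cfm aspq naeyh
Final line 3: ojw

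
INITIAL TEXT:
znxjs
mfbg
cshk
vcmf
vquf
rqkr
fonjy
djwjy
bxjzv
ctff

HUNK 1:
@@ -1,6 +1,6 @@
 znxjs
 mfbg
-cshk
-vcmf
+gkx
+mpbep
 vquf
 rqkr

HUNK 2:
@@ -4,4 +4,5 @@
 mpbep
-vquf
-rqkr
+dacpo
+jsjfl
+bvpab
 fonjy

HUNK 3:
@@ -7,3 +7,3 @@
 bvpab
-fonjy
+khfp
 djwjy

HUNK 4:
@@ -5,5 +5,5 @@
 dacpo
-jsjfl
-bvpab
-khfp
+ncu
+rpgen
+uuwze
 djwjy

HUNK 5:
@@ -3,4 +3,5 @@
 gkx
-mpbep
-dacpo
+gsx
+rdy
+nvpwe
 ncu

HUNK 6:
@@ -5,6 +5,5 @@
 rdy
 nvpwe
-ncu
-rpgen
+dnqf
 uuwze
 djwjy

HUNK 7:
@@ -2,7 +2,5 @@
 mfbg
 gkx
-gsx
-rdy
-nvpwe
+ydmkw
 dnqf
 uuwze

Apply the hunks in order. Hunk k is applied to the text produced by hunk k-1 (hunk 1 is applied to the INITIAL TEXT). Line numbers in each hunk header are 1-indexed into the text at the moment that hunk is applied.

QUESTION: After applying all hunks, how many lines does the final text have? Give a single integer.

Answer: 9

Derivation:
Hunk 1: at line 1 remove [cshk,vcmf] add [gkx,mpbep] -> 10 lines: znxjs mfbg gkx mpbep vquf rqkr fonjy djwjy bxjzv ctff
Hunk 2: at line 4 remove [vquf,rqkr] add [dacpo,jsjfl,bvpab] -> 11 lines: znxjs mfbg gkx mpbep dacpo jsjfl bvpab fonjy djwjy bxjzv ctff
Hunk 3: at line 7 remove [fonjy] add [khfp] -> 11 lines: znxjs mfbg gkx mpbep dacpo jsjfl bvpab khfp djwjy bxjzv ctff
Hunk 4: at line 5 remove [jsjfl,bvpab,khfp] add [ncu,rpgen,uuwze] -> 11 lines: znxjs mfbg gkx mpbep dacpo ncu rpgen uuwze djwjy bxjzv ctff
Hunk 5: at line 3 remove [mpbep,dacpo] add [gsx,rdy,nvpwe] -> 12 lines: znxjs mfbg gkx gsx rdy nvpwe ncu rpgen uuwze djwjy bxjzv ctff
Hunk 6: at line 5 remove [ncu,rpgen] add [dnqf] -> 11 lines: znxjs mfbg gkx gsx rdy nvpwe dnqf uuwze djwjy bxjzv ctff
Hunk 7: at line 2 remove [gsx,rdy,nvpwe] add [ydmkw] -> 9 lines: znxjs mfbg gkx ydmkw dnqf uuwze djwjy bxjzv ctff
Final line count: 9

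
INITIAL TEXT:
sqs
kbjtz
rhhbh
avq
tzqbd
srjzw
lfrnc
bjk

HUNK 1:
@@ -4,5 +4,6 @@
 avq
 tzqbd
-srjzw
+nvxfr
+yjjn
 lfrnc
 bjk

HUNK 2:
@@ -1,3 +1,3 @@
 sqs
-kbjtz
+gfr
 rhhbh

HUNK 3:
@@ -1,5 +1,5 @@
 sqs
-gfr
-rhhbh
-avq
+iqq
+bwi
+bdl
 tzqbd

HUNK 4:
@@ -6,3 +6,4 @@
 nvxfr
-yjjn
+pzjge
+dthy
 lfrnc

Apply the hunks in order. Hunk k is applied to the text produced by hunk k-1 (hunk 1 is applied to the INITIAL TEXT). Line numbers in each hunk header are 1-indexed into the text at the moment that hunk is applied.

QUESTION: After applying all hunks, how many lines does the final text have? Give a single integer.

Answer: 10

Derivation:
Hunk 1: at line 4 remove [srjzw] add [nvxfr,yjjn] -> 9 lines: sqs kbjtz rhhbh avq tzqbd nvxfr yjjn lfrnc bjk
Hunk 2: at line 1 remove [kbjtz] add [gfr] -> 9 lines: sqs gfr rhhbh avq tzqbd nvxfr yjjn lfrnc bjk
Hunk 3: at line 1 remove [gfr,rhhbh,avq] add [iqq,bwi,bdl] -> 9 lines: sqs iqq bwi bdl tzqbd nvxfr yjjn lfrnc bjk
Hunk 4: at line 6 remove [yjjn] add [pzjge,dthy] -> 10 lines: sqs iqq bwi bdl tzqbd nvxfr pzjge dthy lfrnc bjk
Final line count: 10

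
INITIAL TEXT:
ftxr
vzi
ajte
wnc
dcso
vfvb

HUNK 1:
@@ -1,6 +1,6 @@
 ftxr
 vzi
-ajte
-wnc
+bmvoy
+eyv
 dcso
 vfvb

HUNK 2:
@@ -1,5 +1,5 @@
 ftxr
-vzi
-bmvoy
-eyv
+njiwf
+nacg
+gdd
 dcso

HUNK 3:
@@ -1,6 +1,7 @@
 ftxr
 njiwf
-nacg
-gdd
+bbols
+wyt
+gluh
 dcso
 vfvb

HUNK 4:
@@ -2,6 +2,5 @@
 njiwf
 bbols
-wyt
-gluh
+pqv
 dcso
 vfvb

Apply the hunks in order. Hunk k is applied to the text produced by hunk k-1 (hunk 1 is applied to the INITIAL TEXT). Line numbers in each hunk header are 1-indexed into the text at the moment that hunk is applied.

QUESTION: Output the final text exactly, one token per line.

Answer: ftxr
njiwf
bbols
pqv
dcso
vfvb

Derivation:
Hunk 1: at line 1 remove [ajte,wnc] add [bmvoy,eyv] -> 6 lines: ftxr vzi bmvoy eyv dcso vfvb
Hunk 2: at line 1 remove [vzi,bmvoy,eyv] add [njiwf,nacg,gdd] -> 6 lines: ftxr njiwf nacg gdd dcso vfvb
Hunk 3: at line 1 remove [nacg,gdd] add [bbols,wyt,gluh] -> 7 lines: ftxr njiwf bbols wyt gluh dcso vfvb
Hunk 4: at line 2 remove [wyt,gluh] add [pqv] -> 6 lines: ftxr njiwf bbols pqv dcso vfvb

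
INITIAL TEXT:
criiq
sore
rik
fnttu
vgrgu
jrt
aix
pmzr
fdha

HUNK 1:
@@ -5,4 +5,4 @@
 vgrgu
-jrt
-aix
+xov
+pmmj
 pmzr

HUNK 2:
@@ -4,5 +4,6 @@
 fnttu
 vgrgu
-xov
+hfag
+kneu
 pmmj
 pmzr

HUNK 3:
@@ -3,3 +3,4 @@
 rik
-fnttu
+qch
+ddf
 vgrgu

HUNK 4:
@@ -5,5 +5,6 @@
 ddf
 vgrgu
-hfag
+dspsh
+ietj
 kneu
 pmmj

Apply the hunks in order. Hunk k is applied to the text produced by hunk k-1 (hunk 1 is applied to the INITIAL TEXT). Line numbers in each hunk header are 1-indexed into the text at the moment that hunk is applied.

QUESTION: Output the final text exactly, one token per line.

Answer: criiq
sore
rik
qch
ddf
vgrgu
dspsh
ietj
kneu
pmmj
pmzr
fdha

Derivation:
Hunk 1: at line 5 remove [jrt,aix] add [xov,pmmj] -> 9 lines: criiq sore rik fnttu vgrgu xov pmmj pmzr fdha
Hunk 2: at line 4 remove [xov] add [hfag,kneu] -> 10 lines: criiq sore rik fnttu vgrgu hfag kneu pmmj pmzr fdha
Hunk 3: at line 3 remove [fnttu] add [qch,ddf] -> 11 lines: criiq sore rik qch ddf vgrgu hfag kneu pmmj pmzr fdha
Hunk 4: at line 5 remove [hfag] add [dspsh,ietj] -> 12 lines: criiq sore rik qch ddf vgrgu dspsh ietj kneu pmmj pmzr fdha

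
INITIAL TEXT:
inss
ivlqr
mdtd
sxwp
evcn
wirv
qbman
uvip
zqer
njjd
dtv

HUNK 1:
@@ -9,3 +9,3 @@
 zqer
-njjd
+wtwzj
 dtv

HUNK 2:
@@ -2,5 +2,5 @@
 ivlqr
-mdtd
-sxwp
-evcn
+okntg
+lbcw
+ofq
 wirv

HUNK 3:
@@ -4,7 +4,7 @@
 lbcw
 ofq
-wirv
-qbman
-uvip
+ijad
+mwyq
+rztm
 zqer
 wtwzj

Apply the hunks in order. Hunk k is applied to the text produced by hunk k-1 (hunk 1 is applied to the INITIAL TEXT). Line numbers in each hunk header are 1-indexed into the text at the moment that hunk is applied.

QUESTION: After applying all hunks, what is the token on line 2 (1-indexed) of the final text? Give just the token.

Answer: ivlqr

Derivation:
Hunk 1: at line 9 remove [njjd] add [wtwzj] -> 11 lines: inss ivlqr mdtd sxwp evcn wirv qbman uvip zqer wtwzj dtv
Hunk 2: at line 2 remove [mdtd,sxwp,evcn] add [okntg,lbcw,ofq] -> 11 lines: inss ivlqr okntg lbcw ofq wirv qbman uvip zqer wtwzj dtv
Hunk 3: at line 4 remove [wirv,qbman,uvip] add [ijad,mwyq,rztm] -> 11 lines: inss ivlqr okntg lbcw ofq ijad mwyq rztm zqer wtwzj dtv
Final line 2: ivlqr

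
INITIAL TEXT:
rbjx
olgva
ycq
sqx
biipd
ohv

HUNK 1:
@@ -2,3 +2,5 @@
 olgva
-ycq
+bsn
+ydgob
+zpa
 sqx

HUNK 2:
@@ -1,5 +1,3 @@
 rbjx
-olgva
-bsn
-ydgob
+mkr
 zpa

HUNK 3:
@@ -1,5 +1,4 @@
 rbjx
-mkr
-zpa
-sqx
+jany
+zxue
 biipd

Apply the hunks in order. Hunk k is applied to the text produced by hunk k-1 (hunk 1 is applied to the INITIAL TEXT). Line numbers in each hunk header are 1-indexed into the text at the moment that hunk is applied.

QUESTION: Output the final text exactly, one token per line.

Answer: rbjx
jany
zxue
biipd
ohv

Derivation:
Hunk 1: at line 2 remove [ycq] add [bsn,ydgob,zpa] -> 8 lines: rbjx olgva bsn ydgob zpa sqx biipd ohv
Hunk 2: at line 1 remove [olgva,bsn,ydgob] add [mkr] -> 6 lines: rbjx mkr zpa sqx biipd ohv
Hunk 3: at line 1 remove [mkr,zpa,sqx] add [jany,zxue] -> 5 lines: rbjx jany zxue biipd ohv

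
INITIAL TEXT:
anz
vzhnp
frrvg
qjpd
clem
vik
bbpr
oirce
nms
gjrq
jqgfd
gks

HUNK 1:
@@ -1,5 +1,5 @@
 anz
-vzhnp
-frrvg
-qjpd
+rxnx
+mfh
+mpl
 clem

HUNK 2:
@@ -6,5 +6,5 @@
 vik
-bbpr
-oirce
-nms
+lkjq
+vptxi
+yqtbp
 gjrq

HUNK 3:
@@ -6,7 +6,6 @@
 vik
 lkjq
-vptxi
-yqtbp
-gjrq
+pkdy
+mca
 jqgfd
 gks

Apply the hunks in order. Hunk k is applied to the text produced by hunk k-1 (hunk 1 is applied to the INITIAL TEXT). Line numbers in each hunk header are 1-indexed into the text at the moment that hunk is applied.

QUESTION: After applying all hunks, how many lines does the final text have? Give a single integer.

Hunk 1: at line 1 remove [vzhnp,frrvg,qjpd] add [rxnx,mfh,mpl] -> 12 lines: anz rxnx mfh mpl clem vik bbpr oirce nms gjrq jqgfd gks
Hunk 2: at line 6 remove [bbpr,oirce,nms] add [lkjq,vptxi,yqtbp] -> 12 lines: anz rxnx mfh mpl clem vik lkjq vptxi yqtbp gjrq jqgfd gks
Hunk 3: at line 6 remove [vptxi,yqtbp,gjrq] add [pkdy,mca] -> 11 lines: anz rxnx mfh mpl clem vik lkjq pkdy mca jqgfd gks
Final line count: 11

Answer: 11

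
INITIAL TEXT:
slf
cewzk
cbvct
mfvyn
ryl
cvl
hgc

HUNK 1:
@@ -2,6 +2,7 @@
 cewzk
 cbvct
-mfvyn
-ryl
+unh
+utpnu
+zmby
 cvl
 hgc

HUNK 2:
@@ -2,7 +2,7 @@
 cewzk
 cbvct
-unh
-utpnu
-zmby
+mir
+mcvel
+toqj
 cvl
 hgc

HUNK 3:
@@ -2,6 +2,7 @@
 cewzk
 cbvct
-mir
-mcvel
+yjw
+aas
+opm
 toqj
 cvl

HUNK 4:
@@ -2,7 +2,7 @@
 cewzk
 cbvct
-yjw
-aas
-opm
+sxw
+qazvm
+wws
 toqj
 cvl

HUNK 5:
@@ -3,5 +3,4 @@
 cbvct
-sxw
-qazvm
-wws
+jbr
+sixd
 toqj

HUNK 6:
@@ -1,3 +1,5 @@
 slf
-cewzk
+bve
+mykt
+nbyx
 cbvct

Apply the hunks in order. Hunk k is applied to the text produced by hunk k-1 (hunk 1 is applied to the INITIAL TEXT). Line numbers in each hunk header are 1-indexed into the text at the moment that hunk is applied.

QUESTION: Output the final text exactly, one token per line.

Hunk 1: at line 2 remove [mfvyn,ryl] add [unh,utpnu,zmby] -> 8 lines: slf cewzk cbvct unh utpnu zmby cvl hgc
Hunk 2: at line 2 remove [unh,utpnu,zmby] add [mir,mcvel,toqj] -> 8 lines: slf cewzk cbvct mir mcvel toqj cvl hgc
Hunk 3: at line 2 remove [mir,mcvel] add [yjw,aas,opm] -> 9 lines: slf cewzk cbvct yjw aas opm toqj cvl hgc
Hunk 4: at line 2 remove [yjw,aas,opm] add [sxw,qazvm,wws] -> 9 lines: slf cewzk cbvct sxw qazvm wws toqj cvl hgc
Hunk 5: at line 3 remove [sxw,qazvm,wws] add [jbr,sixd] -> 8 lines: slf cewzk cbvct jbr sixd toqj cvl hgc
Hunk 6: at line 1 remove [cewzk] add [bve,mykt,nbyx] -> 10 lines: slf bve mykt nbyx cbvct jbr sixd toqj cvl hgc

Answer: slf
bve
mykt
nbyx
cbvct
jbr
sixd
toqj
cvl
hgc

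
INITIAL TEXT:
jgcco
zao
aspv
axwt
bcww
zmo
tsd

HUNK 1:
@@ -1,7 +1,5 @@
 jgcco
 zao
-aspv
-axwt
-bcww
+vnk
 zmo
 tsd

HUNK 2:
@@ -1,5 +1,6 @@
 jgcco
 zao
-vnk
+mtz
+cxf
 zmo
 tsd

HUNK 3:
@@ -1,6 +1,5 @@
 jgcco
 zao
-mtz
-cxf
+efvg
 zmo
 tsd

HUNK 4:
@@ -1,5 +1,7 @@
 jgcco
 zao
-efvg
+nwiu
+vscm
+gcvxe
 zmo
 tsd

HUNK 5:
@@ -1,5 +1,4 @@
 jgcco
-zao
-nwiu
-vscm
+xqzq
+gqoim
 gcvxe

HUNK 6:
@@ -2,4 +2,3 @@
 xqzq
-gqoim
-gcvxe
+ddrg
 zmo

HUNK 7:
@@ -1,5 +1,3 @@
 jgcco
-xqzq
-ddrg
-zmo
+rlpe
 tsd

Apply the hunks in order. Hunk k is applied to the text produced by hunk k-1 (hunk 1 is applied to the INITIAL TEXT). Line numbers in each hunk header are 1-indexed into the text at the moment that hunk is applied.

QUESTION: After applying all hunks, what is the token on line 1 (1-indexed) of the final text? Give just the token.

Answer: jgcco

Derivation:
Hunk 1: at line 1 remove [aspv,axwt,bcww] add [vnk] -> 5 lines: jgcco zao vnk zmo tsd
Hunk 2: at line 1 remove [vnk] add [mtz,cxf] -> 6 lines: jgcco zao mtz cxf zmo tsd
Hunk 3: at line 1 remove [mtz,cxf] add [efvg] -> 5 lines: jgcco zao efvg zmo tsd
Hunk 4: at line 1 remove [efvg] add [nwiu,vscm,gcvxe] -> 7 lines: jgcco zao nwiu vscm gcvxe zmo tsd
Hunk 5: at line 1 remove [zao,nwiu,vscm] add [xqzq,gqoim] -> 6 lines: jgcco xqzq gqoim gcvxe zmo tsd
Hunk 6: at line 2 remove [gqoim,gcvxe] add [ddrg] -> 5 lines: jgcco xqzq ddrg zmo tsd
Hunk 7: at line 1 remove [xqzq,ddrg,zmo] add [rlpe] -> 3 lines: jgcco rlpe tsd
Final line 1: jgcco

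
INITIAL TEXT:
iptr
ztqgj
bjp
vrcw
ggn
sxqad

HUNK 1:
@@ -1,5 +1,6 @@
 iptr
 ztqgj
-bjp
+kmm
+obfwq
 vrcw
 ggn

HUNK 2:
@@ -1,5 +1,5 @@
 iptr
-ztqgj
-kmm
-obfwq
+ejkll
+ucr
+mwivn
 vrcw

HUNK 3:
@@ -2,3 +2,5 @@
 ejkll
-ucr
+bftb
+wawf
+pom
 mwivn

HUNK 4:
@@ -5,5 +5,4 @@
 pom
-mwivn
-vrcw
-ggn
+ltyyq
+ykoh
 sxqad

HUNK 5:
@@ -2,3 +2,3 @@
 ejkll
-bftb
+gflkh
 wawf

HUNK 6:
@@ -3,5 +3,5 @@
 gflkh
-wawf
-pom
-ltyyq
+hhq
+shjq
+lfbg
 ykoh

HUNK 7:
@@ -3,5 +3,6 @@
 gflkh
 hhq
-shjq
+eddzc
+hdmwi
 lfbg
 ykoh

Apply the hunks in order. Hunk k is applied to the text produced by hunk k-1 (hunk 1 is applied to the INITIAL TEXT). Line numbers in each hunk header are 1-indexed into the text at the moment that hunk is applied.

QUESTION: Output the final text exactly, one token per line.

Answer: iptr
ejkll
gflkh
hhq
eddzc
hdmwi
lfbg
ykoh
sxqad

Derivation:
Hunk 1: at line 1 remove [bjp] add [kmm,obfwq] -> 7 lines: iptr ztqgj kmm obfwq vrcw ggn sxqad
Hunk 2: at line 1 remove [ztqgj,kmm,obfwq] add [ejkll,ucr,mwivn] -> 7 lines: iptr ejkll ucr mwivn vrcw ggn sxqad
Hunk 3: at line 2 remove [ucr] add [bftb,wawf,pom] -> 9 lines: iptr ejkll bftb wawf pom mwivn vrcw ggn sxqad
Hunk 4: at line 5 remove [mwivn,vrcw,ggn] add [ltyyq,ykoh] -> 8 lines: iptr ejkll bftb wawf pom ltyyq ykoh sxqad
Hunk 5: at line 2 remove [bftb] add [gflkh] -> 8 lines: iptr ejkll gflkh wawf pom ltyyq ykoh sxqad
Hunk 6: at line 3 remove [wawf,pom,ltyyq] add [hhq,shjq,lfbg] -> 8 lines: iptr ejkll gflkh hhq shjq lfbg ykoh sxqad
Hunk 7: at line 3 remove [shjq] add [eddzc,hdmwi] -> 9 lines: iptr ejkll gflkh hhq eddzc hdmwi lfbg ykoh sxqad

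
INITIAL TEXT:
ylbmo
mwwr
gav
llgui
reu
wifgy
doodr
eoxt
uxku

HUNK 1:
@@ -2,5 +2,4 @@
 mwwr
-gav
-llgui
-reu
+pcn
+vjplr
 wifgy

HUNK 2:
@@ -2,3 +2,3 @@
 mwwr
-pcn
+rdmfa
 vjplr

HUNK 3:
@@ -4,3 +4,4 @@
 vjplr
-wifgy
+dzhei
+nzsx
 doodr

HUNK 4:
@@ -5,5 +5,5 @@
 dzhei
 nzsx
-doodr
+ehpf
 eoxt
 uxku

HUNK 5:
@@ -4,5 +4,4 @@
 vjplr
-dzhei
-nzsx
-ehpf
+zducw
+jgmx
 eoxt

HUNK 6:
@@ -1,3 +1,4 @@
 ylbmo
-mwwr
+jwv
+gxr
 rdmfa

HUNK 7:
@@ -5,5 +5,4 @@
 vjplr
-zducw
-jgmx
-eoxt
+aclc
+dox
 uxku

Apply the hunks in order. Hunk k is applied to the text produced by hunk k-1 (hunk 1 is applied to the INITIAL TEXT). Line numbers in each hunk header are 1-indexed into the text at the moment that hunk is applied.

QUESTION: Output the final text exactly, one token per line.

Hunk 1: at line 2 remove [gav,llgui,reu] add [pcn,vjplr] -> 8 lines: ylbmo mwwr pcn vjplr wifgy doodr eoxt uxku
Hunk 2: at line 2 remove [pcn] add [rdmfa] -> 8 lines: ylbmo mwwr rdmfa vjplr wifgy doodr eoxt uxku
Hunk 3: at line 4 remove [wifgy] add [dzhei,nzsx] -> 9 lines: ylbmo mwwr rdmfa vjplr dzhei nzsx doodr eoxt uxku
Hunk 4: at line 5 remove [doodr] add [ehpf] -> 9 lines: ylbmo mwwr rdmfa vjplr dzhei nzsx ehpf eoxt uxku
Hunk 5: at line 4 remove [dzhei,nzsx,ehpf] add [zducw,jgmx] -> 8 lines: ylbmo mwwr rdmfa vjplr zducw jgmx eoxt uxku
Hunk 6: at line 1 remove [mwwr] add [jwv,gxr] -> 9 lines: ylbmo jwv gxr rdmfa vjplr zducw jgmx eoxt uxku
Hunk 7: at line 5 remove [zducw,jgmx,eoxt] add [aclc,dox] -> 8 lines: ylbmo jwv gxr rdmfa vjplr aclc dox uxku

Answer: ylbmo
jwv
gxr
rdmfa
vjplr
aclc
dox
uxku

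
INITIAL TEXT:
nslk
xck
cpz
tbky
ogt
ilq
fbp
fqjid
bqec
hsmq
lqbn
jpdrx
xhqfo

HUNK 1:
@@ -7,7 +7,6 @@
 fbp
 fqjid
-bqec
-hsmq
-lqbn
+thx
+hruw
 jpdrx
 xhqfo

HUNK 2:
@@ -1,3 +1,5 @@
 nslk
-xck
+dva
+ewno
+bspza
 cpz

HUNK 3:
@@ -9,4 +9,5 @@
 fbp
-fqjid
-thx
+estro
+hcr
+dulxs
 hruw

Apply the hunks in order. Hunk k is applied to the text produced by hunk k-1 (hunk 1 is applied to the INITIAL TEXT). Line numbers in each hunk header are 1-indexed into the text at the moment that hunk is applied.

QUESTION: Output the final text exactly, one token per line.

Answer: nslk
dva
ewno
bspza
cpz
tbky
ogt
ilq
fbp
estro
hcr
dulxs
hruw
jpdrx
xhqfo

Derivation:
Hunk 1: at line 7 remove [bqec,hsmq,lqbn] add [thx,hruw] -> 12 lines: nslk xck cpz tbky ogt ilq fbp fqjid thx hruw jpdrx xhqfo
Hunk 2: at line 1 remove [xck] add [dva,ewno,bspza] -> 14 lines: nslk dva ewno bspza cpz tbky ogt ilq fbp fqjid thx hruw jpdrx xhqfo
Hunk 3: at line 9 remove [fqjid,thx] add [estro,hcr,dulxs] -> 15 lines: nslk dva ewno bspza cpz tbky ogt ilq fbp estro hcr dulxs hruw jpdrx xhqfo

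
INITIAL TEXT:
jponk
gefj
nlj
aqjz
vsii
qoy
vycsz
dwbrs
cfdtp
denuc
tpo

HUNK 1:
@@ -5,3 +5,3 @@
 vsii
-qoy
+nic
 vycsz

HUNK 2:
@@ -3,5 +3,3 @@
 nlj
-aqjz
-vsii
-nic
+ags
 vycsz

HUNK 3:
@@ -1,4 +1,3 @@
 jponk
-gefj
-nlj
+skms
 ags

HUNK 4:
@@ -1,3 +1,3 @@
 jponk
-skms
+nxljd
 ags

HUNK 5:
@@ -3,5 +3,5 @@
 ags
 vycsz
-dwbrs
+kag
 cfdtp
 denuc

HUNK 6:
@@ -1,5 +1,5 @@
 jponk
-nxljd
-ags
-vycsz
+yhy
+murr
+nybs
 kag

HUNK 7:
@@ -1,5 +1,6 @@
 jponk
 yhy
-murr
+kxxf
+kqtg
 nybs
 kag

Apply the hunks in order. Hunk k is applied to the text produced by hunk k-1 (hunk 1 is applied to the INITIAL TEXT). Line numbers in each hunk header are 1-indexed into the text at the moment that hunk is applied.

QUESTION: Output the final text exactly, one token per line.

Hunk 1: at line 5 remove [qoy] add [nic] -> 11 lines: jponk gefj nlj aqjz vsii nic vycsz dwbrs cfdtp denuc tpo
Hunk 2: at line 3 remove [aqjz,vsii,nic] add [ags] -> 9 lines: jponk gefj nlj ags vycsz dwbrs cfdtp denuc tpo
Hunk 3: at line 1 remove [gefj,nlj] add [skms] -> 8 lines: jponk skms ags vycsz dwbrs cfdtp denuc tpo
Hunk 4: at line 1 remove [skms] add [nxljd] -> 8 lines: jponk nxljd ags vycsz dwbrs cfdtp denuc tpo
Hunk 5: at line 3 remove [dwbrs] add [kag] -> 8 lines: jponk nxljd ags vycsz kag cfdtp denuc tpo
Hunk 6: at line 1 remove [nxljd,ags,vycsz] add [yhy,murr,nybs] -> 8 lines: jponk yhy murr nybs kag cfdtp denuc tpo
Hunk 7: at line 1 remove [murr] add [kxxf,kqtg] -> 9 lines: jponk yhy kxxf kqtg nybs kag cfdtp denuc tpo

Answer: jponk
yhy
kxxf
kqtg
nybs
kag
cfdtp
denuc
tpo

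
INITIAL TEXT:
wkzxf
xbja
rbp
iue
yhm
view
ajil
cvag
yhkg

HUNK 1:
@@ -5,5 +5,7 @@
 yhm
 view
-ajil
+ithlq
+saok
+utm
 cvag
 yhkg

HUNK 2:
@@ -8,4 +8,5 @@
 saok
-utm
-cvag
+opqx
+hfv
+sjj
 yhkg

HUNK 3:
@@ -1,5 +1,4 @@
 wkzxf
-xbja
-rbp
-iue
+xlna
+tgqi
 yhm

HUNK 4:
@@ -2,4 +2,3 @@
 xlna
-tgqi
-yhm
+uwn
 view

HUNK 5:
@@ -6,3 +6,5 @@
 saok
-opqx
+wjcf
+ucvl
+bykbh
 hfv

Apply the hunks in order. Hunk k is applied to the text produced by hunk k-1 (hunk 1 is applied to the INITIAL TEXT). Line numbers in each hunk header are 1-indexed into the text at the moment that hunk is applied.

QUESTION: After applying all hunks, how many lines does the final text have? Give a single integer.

Hunk 1: at line 5 remove [ajil] add [ithlq,saok,utm] -> 11 lines: wkzxf xbja rbp iue yhm view ithlq saok utm cvag yhkg
Hunk 2: at line 8 remove [utm,cvag] add [opqx,hfv,sjj] -> 12 lines: wkzxf xbja rbp iue yhm view ithlq saok opqx hfv sjj yhkg
Hunk 3: at line 1 remove [xbja,rbp,iue] add [xlna,tgqi] -> 11 lines: wkzxf xlna tgqi yhm view ithlq saok opqx hfv sjj yhkg
Hunk 4: at line 2 remove [tgqi,yhm] add [uwn] -> 10 lines: wkzxf xlna uwn view ithlq saok opqx hfv sjj yhkg
Hunk 5: at line 6 remove [opqx] add [wjcf,ucvl,bykbh] -> 12 lines: wkzxf xlna uwn view ithlq saok wjcf ucvl bykbh hfv sjj yhkg
Final line count: 12

Answer: 12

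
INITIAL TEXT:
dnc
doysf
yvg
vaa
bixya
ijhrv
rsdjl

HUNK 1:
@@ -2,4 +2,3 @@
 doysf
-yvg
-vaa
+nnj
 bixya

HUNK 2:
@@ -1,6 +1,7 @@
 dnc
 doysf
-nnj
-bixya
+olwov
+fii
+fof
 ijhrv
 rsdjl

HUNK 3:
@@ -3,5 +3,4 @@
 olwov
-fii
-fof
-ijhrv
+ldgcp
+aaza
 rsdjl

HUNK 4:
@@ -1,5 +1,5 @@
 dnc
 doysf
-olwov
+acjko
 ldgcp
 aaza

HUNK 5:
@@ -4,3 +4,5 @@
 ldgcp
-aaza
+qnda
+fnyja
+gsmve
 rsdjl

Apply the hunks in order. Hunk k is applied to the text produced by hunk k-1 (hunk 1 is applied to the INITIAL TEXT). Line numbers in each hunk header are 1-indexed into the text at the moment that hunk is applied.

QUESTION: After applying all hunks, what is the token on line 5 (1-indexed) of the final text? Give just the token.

Hunk 1: at line 2 remove [yvg,vaa] add [nnj] -> 6 lines: dnc doysf nnj bixya ijhrv rsdjl
Hunk 2: at line 1 remove [nnj,bixya] add [olwov,fii,fof] -> 7 lines: dnc doysf olwov fii fof ijhrv rsdjl
Hunk 3: at line 3 remove [fii,fof,ijhrv] add [ldgcp,aaza] -> 6 lines: dnc doysf olwov ldgcp aaza rsdjl
Hunk 4: at line 1 remove [olwov] add [acjko] -> 6 lines: dnc doysf acjko ldgcp aaza rsdjl
Hunk 5: at line 4 remove [aaza] add [qnda,fnyja,gsmve] -> 8 lines: dnc doysf acjko ldgcp qnda fnyja gsmve rsdjl
Final line 5: qnda

Answer: qnda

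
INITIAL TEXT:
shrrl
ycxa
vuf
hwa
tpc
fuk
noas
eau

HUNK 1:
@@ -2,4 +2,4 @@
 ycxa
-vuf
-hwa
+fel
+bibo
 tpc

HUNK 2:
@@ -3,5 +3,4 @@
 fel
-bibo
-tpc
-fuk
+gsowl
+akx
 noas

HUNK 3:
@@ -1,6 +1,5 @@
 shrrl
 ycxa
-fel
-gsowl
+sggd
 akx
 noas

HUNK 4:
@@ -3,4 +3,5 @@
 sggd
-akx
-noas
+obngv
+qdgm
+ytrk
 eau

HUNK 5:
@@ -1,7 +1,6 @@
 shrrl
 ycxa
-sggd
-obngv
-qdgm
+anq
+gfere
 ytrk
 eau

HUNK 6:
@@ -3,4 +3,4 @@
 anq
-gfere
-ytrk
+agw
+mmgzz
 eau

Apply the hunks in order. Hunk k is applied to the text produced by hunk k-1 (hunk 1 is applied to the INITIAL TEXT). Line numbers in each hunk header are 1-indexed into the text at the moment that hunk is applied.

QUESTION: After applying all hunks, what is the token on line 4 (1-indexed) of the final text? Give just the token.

Answer: agw

Derivation:
Hunk 1: at line 2 remove [vuf,hwa] add [fel,bibo] -> 8 lines: shrrl ycxa fel bibo tpc fuk noas eau
Hunk 2: at line 3 remove [bibo,tpc,fuk] add [gsowl,akx] -> 7 lines: shrrl ycxa fel gsowl akx noas eau
Hunk 3: at line 1 remove [fel,gsowl] add [sggd] -> 6 lines: shrrl ycxa sggd akx noas eau
Hunk 4: at line 3 remove [akx,noas] add [obngv,qdgm,ytrk] -> 7 lines: shrrl ycxa sggd obngv qdgm ytrk eau
Hunk 5: at line 1 remove [sggd,obngv,qdgm] add [anq,gfere] -> 6 lines: shrrl ycxa anq gfere ytrk eau
Hunk 6: at line 3 remove [gfere,ytrk] add [agw,mmgzz] -> 6 lines: shrrl ycxa anq agw mmgzz eau
Final line 4: agw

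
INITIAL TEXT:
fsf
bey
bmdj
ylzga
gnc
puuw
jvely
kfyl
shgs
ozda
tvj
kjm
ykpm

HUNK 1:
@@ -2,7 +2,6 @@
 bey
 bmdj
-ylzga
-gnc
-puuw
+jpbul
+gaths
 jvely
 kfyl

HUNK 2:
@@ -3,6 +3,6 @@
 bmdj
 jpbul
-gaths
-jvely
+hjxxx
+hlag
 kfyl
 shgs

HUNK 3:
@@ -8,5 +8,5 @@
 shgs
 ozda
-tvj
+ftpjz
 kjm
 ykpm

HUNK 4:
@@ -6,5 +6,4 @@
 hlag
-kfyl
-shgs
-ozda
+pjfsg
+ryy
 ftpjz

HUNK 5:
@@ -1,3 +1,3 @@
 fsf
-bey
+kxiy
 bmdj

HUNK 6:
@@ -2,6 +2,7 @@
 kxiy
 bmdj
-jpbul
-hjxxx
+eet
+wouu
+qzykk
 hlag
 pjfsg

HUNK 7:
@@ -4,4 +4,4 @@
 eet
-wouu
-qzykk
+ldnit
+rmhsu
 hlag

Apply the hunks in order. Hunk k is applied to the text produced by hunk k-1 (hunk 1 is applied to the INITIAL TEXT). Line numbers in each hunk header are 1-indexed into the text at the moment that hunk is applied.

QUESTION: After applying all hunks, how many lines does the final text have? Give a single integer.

Answer: 12

Derivation:
Hunk 1: at line 2 remove [ylzga,gnc,puuw] add [jpbul,gaths] -> 12 lines: fsf bey bmdj jpbul gaths jvely kfyl shgs ozda tvj kjm ykpm
Hunk 2: at line 3 remove [gaths,jvely] add [hjxxx,hlag] -> 12 lines: fsf bey bmdj jpbul hjxxx hlag kfyl shgs ozda tvj kjm ykpm
Hunk 3: at line 8 remove [tvj] add [ftpjz] -> 12 lines: fsf bey bmdj jpbul hjxxx hlag kfyl shgs ozda ftpjz kjm ykpm
Hunk 4: at line 6 remove [kfyl,shgs,ozda] add [pjfsg,ryy] -> 11 lines: fsf bey bmdj jpbul hjxxx hlag pjfsg ryy ftpjz kjm ykpm
Hunk 5: at line 1 remove [bey] add [kxiy] -> 11 lines: fsf kxiy bmdj jpbul hjxxx hlag pjfsg ryy ftpjz kjm ykpm
Hunk 6: at line 2 remove [jpbul,hjxxx] add [eet,wouu,qzykk] -> 12 lines: fsf kxiy bmdj eet wouu qzykk hlag pjfsg ryy ftpjz kjm ykpm
Hunk 7: at line 4 remove [wouu,qzykk] add [ldnit,rmhsu] -> 12 lines: fsf kxiy bmdj eet ldnit rmhsu hlag pjfsg ryy ftpjz kjm ykpm
Final line count: 12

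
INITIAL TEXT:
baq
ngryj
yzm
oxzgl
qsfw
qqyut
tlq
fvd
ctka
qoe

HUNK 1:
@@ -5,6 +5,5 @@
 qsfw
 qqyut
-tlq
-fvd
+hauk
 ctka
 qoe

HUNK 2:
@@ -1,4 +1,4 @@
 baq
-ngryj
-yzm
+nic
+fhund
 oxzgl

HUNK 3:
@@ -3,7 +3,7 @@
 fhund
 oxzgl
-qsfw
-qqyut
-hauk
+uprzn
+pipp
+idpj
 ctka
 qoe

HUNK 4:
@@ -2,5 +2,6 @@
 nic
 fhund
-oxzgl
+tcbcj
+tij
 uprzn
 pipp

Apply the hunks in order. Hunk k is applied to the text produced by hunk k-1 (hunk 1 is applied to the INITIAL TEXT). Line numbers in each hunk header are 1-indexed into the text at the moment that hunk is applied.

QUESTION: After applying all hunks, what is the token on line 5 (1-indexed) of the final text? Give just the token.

Answer: tij

Derivation:
Hunk 1: at line 5 remove [tlq,fvd] add [hauk] -> 9 lines: baq ngryj yzm oxzgl qsfw qqyut hauk ctka qoe
Hunk 2: at line 1 remove [ngryj,yzm] add [nic,fhund] -> 9 lines: baq nic fhund oxzgl qsfw qqyut hauk ctka qoe
Hunk 3: at line 3 remove [qsfw,qqyut,hauk] add [uprzn,pipp,idpj] -> 9 lines: baq nic fhund oxzgl uprzn pipp idpj ctka qoe
Hunk 4: at line 2 remove [oxzgl] add [tcbcj,tij] -> 10 lines: baq nic fhund tcbcj tij uprzn pipp idpj ctka qoe
Final line 5: tij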